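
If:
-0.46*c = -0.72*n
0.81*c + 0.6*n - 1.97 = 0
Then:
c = 1.65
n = 1.05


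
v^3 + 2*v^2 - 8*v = v*(v - 2)*(v + 4)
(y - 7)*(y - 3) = y^2 - 10*y + 21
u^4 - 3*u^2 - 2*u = u*(u - 2)*(u + 1)^2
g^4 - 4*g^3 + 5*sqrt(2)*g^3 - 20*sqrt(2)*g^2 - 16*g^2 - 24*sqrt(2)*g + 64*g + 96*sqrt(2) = (g - 4)*(g - 2*sqrt(2))*(g + sqrt(2))*(g + 6*sqrt(2))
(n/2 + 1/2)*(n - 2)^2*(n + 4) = n^4/2 + n^3/2 - 6*n^2 + 2*n + 8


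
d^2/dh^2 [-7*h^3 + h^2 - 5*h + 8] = 2 - 42*h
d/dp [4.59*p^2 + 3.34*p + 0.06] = 9.18*p + 3.34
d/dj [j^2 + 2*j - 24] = 2*j + 2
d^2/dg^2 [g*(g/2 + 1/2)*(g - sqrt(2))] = 3*g - sqrt(2) + 1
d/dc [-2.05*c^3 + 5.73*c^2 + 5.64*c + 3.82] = -6.15*c^2 + 11.46*c + 5.64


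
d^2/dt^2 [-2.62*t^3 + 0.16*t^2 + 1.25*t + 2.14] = 0.32 - 15.72*t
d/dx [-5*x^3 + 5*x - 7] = 5 - 15*x^2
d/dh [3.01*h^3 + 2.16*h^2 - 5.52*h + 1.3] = 9.03*h^2 + 4.32*h - 5.52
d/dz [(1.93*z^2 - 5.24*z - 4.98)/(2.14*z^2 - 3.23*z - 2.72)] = (4.9797*z^2 + 10.8152*z - 1.8326)/(4.5796*z^4 - 13.8244*z^3 - 1.2087*z^2 + 17.5712*z + 7.3984)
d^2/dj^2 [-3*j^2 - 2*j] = -6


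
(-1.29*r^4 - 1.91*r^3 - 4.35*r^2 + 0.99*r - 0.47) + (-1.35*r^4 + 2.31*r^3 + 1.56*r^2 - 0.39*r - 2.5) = -2.64*r^4 + 0.4*r^3 - 2.79*r^2 + 0.6*r - 2.97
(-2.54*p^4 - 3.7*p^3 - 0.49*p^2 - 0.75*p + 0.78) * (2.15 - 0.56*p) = 1.4224*p^5 - 3.389*p^4 - 7.6806*p^3 - 0.6335*p^2 - 2.0493*p + 1.677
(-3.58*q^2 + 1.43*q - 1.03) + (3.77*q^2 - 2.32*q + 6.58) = 0.19*q^2 - 0.89*q + 5.55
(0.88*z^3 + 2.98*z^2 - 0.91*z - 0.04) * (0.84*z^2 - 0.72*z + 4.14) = 0.7392*z^5 + 1.8696*z^4 + 0.7332*z^3 + 12.9588*z^2 - 3.7386*z - 0.1656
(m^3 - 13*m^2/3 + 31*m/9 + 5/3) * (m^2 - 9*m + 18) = m^5 - 40*m^4/3 + 544*m^3/9 - 322*m^2/3 + 47*m + 30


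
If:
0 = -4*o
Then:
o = 0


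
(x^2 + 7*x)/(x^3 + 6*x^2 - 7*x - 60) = x*(x + 7)/(x^3 + 6*x^2 - 7*x - 60)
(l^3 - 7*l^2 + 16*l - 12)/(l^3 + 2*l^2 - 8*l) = (l^2 - 5*l + 6)/(l*(l + 4))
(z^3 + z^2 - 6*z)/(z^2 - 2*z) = z + 3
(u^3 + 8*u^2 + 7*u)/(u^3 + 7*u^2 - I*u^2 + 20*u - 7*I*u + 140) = u*(u + 1)/(u^2 - I*u + 20)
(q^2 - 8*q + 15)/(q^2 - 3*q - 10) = (q - 3)/(q + 2)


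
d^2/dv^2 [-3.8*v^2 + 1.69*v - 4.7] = -7.60000000000000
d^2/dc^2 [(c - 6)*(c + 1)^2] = 6*c - 8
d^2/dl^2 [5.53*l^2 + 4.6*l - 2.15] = 11.0600000000000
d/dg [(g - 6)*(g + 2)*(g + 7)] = 3*g^2 + 6*g - 40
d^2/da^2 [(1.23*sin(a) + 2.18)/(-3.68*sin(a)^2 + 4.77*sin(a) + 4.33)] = (-16.657152*sin(a)^5 - 139.680656*sin(a)^4 + 30.5189760000001*sin(a)^3 + 13.989845*sin(a)^2 - 90.0404250000001*sin(a) + 117.867542)/(-3.68*sin(a)^2 + 4.77*sin(a) + 4.33)^3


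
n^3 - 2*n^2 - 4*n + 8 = (n - 2)^2*(n + 2)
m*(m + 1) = m^2 + m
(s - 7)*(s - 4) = s^2 - 11*s + 28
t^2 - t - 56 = (t - 8)*(t + 7)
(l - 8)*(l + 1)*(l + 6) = l^3 - l^2 - 50*l - 48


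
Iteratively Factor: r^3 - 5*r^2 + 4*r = (r - 1)*(r^2 - 4*r) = (r - 4)*(r - 1)*(r)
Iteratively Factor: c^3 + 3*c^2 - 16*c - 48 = (c + 3)*(c^2 - 16) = (c - 4)*(c + 3)*(c + 4)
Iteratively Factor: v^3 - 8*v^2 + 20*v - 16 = (v - 2)*(v^2 - 6*v + 8) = (v - 4)*(v - 2)*(v - 2)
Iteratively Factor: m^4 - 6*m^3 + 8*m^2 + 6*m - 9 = (m + 1)*(m^3 - 7*m^2 + 15*m - 9) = (m - 3)*(m + 1)*(m^2 - 4*m + 3) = (m - 3)*(m - 1)*(m + 1)*(m - 3)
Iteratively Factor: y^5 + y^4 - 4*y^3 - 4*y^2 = (y + 1)*(y^4 - 4*y^2) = y*(y + 1)*(y^3 - 4*y) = y*(y + 1)*(y + 2)*(y^2 - 2*y) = y*(y - 2)*(y + 1)*(y + 2)*(y)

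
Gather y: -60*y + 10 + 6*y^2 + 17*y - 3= 6*y^2 - 43*y + 7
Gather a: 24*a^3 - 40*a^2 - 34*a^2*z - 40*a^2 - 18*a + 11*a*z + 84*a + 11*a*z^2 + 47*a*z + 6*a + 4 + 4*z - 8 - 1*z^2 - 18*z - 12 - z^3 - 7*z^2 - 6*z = 24*a^3 + a^2*(-34*z - 80) + a*(11*z^2 + 58*z + 72) - z^3 - 8*z^2 - 20*z - 16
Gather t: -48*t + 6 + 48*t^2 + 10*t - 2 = 48*t^2 - 38*t + 4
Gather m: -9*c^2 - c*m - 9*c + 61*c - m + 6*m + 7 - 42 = -9*c^2 + 52*c + m*(5 - c) - 35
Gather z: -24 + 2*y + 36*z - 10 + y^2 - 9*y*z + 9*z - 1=y^2 + 2*y + z*(45 - 9*y) - 35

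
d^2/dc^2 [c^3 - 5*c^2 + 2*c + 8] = 6*c - 10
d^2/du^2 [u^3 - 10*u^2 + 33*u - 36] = 6*u - 20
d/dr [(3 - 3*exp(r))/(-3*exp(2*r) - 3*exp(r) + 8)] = (-9*exp(2*r) + 18*exp(r) - 15)*exp(r)/(9*exp(4*r) + 18*exp(3*r) - 39*exp(2*r) - 48*exp(r) + 64)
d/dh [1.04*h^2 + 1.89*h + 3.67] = 2.08*h + 1.89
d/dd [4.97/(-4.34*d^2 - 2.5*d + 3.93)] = (43.1396*d + 12.425)/(4.34*d^2 + 2.5*d - 3.93)^2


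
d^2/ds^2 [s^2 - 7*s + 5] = 2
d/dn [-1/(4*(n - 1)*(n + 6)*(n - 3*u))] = ((n - 1)*(n + 6) + (n - 1)*(n - 3*u) + (n + 6)*(n - 3*u))/(4*(n - 1)^2*(n + 6)^2*(n - 3*u)^2)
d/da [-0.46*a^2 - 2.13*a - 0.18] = -0.92*a - 2.13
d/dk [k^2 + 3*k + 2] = 2*k + 3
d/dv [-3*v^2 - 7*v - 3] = -6*v - 7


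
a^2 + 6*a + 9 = (a + 3)^2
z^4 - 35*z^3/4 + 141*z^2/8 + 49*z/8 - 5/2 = (z - 5)*(z - 4)*(z - 1/4)*(z + 1/2)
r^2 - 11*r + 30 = (r - 6)*(r - 5)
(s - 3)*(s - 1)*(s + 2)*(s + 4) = s^4 + 2*s^3 - 13*s^2 - 14*s + 24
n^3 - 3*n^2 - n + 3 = (n - 3)*(n - 1)*(n + 1)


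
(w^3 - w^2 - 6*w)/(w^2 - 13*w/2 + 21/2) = 2*w*(w + 2)/(2*w - 7)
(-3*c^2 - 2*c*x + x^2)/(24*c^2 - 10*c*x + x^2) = (-3*c^2 - 2*c*x + x^2)/(24*c^2 - 10*c*x + x^2)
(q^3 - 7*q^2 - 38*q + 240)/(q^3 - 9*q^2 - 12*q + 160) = (q + 6)/(q + 4)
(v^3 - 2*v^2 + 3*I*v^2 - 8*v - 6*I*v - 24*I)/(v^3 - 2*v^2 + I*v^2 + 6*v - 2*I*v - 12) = (v^2 - 2*v - 8)/(v^2 - 2*v*(1 + I) + 4*I)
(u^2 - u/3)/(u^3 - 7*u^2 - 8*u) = (1/3 - u)/(-u^2 + 7*u + 8)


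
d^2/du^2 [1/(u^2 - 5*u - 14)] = 2*(u^2 - 5*u - (2*u - 5)^2 - 14)/(-u^2 + 5*u + 14)^3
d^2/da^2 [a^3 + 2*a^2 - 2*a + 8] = 6*a + 4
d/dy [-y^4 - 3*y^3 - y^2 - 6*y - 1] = -4*y^3 - 9*y^2 - 2*y - 6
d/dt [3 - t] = -1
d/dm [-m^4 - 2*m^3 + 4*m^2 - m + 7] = -4*m^3 - 6*m^2 + 8*m - 1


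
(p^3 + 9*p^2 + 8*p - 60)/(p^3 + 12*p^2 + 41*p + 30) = (p - 2)/(p + 1)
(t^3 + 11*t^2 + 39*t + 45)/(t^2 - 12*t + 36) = (t^3 + 11*t^2 + 39*t + 45)/(t^2 - 12*t + 36)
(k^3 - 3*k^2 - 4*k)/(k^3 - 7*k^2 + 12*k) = (k + 1)/(k - 3)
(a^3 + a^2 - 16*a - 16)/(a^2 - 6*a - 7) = (a^2 - 16)/(a - 7)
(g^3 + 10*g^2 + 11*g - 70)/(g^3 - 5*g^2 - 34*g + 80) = (g + 7)/(g - 8)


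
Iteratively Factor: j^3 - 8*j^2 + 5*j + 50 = (j - 5)*(j^2 - 3*j - 10) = (j - 5)^2*(j + 2)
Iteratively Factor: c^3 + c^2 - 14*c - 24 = (c + 2)*(c^2 - c - 12) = (c + 2)*(c + 3)*(c - 4)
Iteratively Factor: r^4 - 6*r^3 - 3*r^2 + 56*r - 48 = (r - 1)*(r^3 - 5*r^2 - 8*r + 48) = (r - 1)*(r + 3)*(r^2 - 8*r + 16) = (r - 4)*(r - 1)*(r + 3)*(r - 4)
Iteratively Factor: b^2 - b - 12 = (b + 3)*(b - 4)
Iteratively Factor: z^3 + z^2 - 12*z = (z)*(z^2 + z - 12) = z*(z + 4)*(z - 3)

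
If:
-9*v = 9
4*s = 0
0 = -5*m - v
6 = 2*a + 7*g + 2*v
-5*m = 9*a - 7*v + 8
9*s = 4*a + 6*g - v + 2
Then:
No Solution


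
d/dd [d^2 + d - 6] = 2*d + 1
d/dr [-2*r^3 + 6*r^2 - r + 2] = -6*r^2 + 12*r - 1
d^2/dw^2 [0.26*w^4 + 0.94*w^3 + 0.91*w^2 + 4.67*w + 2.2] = 3.12*w^2 + 5.64*w + 1.82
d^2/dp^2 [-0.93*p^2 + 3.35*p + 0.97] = -1.86000000000000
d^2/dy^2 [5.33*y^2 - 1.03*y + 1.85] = 10.6600000000000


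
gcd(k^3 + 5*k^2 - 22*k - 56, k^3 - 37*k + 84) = k^2 + 3*k - 28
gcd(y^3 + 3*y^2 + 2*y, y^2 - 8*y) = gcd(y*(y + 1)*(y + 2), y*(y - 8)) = y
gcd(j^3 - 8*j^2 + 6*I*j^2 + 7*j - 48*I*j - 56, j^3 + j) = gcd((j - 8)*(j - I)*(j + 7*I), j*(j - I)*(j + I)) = j - I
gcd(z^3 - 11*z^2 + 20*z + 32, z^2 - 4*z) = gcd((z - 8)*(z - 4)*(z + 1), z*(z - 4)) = z - 4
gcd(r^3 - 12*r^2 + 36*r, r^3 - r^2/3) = r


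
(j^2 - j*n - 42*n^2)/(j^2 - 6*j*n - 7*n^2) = (j + 6*n)/(j + n)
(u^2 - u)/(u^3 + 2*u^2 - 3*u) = 1/(u + 3)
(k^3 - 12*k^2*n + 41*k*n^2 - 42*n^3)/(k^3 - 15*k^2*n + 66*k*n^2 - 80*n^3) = (k^2 - 10*k*n + 21*n^2)/(k^2 - 13*k*n + 40*n^2)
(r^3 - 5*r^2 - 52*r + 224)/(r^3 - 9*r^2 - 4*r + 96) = (r + 7)/(r + 3)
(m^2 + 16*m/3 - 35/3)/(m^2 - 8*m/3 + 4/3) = (3*m^2 + 16*m - 35)/(3*m^2 - 8*m + 4)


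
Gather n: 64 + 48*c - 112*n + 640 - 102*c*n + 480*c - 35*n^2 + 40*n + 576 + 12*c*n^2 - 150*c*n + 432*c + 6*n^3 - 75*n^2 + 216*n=960*c + 6*n^3 + n^2*(12*c - 110) + n*(144 - 252*c) + 1280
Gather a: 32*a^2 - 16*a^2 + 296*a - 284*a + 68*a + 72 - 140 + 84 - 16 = 16*a^2 + 80*a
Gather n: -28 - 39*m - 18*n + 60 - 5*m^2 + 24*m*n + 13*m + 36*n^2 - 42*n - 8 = -5*m^2 - 26*m + 36*n^2 + n*(24*m - 60) + 24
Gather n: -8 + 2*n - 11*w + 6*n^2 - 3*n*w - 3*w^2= 6*n^2 + n*(2 - 3*w) - 3*w^2 - 11*w - 8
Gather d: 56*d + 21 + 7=56*d + 28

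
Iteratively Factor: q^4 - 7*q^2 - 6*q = (q)*(q^3 - 7*q - 6) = q*(q - 3)*(q^2 + 3*q + 2) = q*(q - 3)*(q + 1)*(q + 2)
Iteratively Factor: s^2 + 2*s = (s)*(s + 2)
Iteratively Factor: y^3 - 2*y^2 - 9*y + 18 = (y - 3)*(y^2 + y - 6) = (y - 3)*(y + 3)*(y - 2)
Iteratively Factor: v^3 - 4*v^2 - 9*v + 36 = (v - 3)*(v^2 - v - 12) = (v - 3)*(v + 3)*(v - 4)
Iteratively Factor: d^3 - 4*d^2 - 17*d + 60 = (d - 3)*(d^2 - d - 20) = (d - 5)*(d - 3)*(d + 4)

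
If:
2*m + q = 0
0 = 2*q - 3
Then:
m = -3/4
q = 3/2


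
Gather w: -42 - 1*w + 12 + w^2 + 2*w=w^2 + w - 30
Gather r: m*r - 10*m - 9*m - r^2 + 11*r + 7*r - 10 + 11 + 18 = -19*m - r^2 + r*(m + 18) + 19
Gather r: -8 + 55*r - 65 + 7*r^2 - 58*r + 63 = 7*r^2 - 3*r - 10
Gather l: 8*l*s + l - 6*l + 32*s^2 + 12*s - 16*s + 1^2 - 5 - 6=l*(8*s - 5) + 32*s^2 - 4*s - 10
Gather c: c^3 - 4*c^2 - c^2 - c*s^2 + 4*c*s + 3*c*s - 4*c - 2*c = c^3 - 5*c^2 + c*(-s^2 + 7*s - 6)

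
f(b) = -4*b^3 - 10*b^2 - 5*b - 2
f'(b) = -12*b^2 - 20*b - 5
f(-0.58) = -1.68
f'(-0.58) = 2.56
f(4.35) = -542.23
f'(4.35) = -319.07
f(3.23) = -257.27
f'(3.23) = -194.79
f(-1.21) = -3.50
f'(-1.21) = 1.63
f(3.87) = -402.96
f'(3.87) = -262.12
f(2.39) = -125.68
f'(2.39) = -121.35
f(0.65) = -10.57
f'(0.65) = -23.07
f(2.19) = -102.92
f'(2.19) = -106.35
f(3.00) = -215.00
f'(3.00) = -173.00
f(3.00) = -215.00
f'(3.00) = -173.00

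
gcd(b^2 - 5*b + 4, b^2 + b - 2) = b - 1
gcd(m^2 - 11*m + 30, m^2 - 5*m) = m - 5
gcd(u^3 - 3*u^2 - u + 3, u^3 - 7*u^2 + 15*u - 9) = u^2 - 4*u + 3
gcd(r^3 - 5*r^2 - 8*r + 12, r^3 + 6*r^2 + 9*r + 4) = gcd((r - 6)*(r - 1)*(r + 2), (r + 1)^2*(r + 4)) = 1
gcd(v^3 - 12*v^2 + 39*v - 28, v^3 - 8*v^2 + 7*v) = v^2 - 8*v + 7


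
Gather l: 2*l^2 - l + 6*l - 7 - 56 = 2*l^2 + 5*l - 63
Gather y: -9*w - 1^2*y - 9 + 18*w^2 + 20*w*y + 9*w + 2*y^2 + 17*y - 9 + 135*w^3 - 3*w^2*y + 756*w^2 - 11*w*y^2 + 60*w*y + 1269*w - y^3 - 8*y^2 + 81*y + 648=135*w^3 + 774*w^2 + 1269*w - y^3 + y^2*(-11*w - 6) + y*(-3*w^2 + 80*w + 97) + 630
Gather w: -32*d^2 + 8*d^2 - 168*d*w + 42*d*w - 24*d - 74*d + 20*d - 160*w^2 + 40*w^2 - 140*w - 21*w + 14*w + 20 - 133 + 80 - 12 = -24*d^2 - 78*d - 120*w^2 + w*(-126*d - 147) - 45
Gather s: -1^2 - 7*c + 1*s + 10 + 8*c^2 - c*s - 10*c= 8*c^2 - 17*c + s*(1 - c) + 9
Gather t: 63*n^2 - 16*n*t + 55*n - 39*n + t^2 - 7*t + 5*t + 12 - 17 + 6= 63*n^2 + 16*n + t^2 + t*(-16*n - 2) + 1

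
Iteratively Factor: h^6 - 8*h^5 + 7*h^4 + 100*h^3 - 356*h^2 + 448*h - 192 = (h - 2)*(h^5 - 6*h^4 - 5*h^3 + 90*h^2 - 176*h + 96) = (h - 4)*(h - 2)*(h^4 - 2*h^3 - 13*h^2 + 38*h - 24) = (h - 4)*(h - 2)^2*(h^3 - 13*h + 12) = (h - 4)*(h - 3)*(h - 2)^2*(h^2 + 3*h - 4) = (h - 4)*(h - 3)*(h - 2)^2*(h - 1)*(h + 4)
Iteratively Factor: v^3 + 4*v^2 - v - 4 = (v + 1)*(v^2 + 3*v - 4) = (v + 1)*(v + 4)*(v - 1)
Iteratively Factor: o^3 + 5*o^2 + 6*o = (o + 2)*(o^2 + 3*o) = o*(o + 2)*(o + 3)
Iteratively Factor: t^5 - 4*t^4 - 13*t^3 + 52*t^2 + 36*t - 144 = (t + 2)*(t^4 - 6*t^3 - t^2 + 54*t - 72) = (t - 2)*(t + 2)*(t^3 - 4*t^2 - 9*t + 36) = (t - 4)*(t - 2)*(t + 2)*(t^2 - 9) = (t - 4)*(t - 2)*(t + 2)*(t + 3)*(t - 3)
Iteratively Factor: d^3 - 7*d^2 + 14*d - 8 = (d - 1)*(d^2 - 6*d + 8) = (d - 4)*(d - 1)*(d - 2)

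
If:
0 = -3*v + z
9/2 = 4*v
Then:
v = 9/8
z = 27/8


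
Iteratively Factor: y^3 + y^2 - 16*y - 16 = (y - 4)*(y^2 + 5*y + 4) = (y - 4)*(y + 1)*(y + 4)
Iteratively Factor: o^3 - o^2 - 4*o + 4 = (o - 1)*(o^2 - 4) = (o - 1)*(o + 2)*(o - 2)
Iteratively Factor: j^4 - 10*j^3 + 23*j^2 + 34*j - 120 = (j - 3)*(j^3 - 7*j^2 + 2*j + 40) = (j - 4)*(j - 3)*(j^2 - 3*j - 10) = (j - 4)*(j - 3)*(j + 2)*(j - 5)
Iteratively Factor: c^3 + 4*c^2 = (c)*(c^2 + 4*c) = c^2*(c + 4)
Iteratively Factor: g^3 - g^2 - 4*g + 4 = (g + 2)*(g^2 - 3*g + 2) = (g - 1)*(g + 2)*(g - 2)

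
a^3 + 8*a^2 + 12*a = a*(a + 2)*(a + 6)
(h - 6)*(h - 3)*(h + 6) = h^3 - 3*h^2 - 36*h + 108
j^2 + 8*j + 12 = (j + 2)*(j + 6)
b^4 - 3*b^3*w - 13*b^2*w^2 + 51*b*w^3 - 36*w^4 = (b - 3*w)^2*(b - w)*(b + 4*w)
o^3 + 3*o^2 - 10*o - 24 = (o - 3)*(o + 2)*(o + 4)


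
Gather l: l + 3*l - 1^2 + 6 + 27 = 4*l + 32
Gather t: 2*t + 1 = 2*t + 1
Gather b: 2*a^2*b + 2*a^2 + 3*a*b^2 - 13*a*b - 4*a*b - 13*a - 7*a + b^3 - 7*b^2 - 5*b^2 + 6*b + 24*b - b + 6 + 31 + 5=2*a^2 - 20*a + b^3 + b^2*(3*a - 12) + b*(2*a^2 - 17*a + 29) + 42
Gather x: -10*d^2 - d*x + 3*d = -10*d^2 - d*x + 3*d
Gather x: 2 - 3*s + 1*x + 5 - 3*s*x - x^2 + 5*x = -3*s - x^2 + x*(6 - 3*s) + 7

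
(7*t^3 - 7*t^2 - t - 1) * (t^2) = 7*t^5 - 7*t^4 - t^3 - t^2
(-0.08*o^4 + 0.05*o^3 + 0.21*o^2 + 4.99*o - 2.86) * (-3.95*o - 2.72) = 0.316*o^5 + 0.0201*o^4 - 0.9655*o^3 - 20.2817*o^2 - 2.2758*o + 7.7792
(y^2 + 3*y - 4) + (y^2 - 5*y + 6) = 2*y^2 - 2*y + 2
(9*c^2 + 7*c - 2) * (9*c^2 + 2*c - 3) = 81*c^4 + 81*c^3 - 31*c^2 - 25*c + 6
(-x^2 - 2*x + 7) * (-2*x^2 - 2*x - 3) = 2*x^4 + 6*x^3 - 7*x^2 - 8*x - 21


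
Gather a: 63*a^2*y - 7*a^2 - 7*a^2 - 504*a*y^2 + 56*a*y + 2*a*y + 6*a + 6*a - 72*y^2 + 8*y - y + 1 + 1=a^2*(63*y - 14) + a*(-504*y^2 + 58*y + 12) - 72*y^2 + 7*y + 2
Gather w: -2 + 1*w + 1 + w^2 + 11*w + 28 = w^2 + 12*w + 27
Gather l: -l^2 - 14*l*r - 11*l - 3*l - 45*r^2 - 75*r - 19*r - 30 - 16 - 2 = -l^2 + l*(-14*r - 14) - 45*r^2 - 94*r - 48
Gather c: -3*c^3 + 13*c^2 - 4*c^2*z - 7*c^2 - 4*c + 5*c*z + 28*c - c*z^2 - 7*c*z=-3*c^3 + c^2*(6 - 4*z) + c*(-z^2 - 2*z + 24)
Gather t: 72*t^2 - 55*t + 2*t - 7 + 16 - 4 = 72*t^2 - 53*t + 5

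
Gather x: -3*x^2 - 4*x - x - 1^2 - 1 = -3*x^2 - 5*x - 2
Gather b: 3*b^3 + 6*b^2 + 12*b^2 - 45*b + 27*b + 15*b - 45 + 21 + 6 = 3*b^3 + 18*b^2 - 3*b - 18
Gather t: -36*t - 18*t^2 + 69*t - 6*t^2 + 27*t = -24*t^2 + 60*t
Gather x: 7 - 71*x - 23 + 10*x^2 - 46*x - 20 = 10*x^2 - 117*x - 36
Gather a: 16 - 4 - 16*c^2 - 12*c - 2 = -16*c^2 - 12*c + 10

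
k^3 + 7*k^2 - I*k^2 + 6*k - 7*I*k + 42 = (k + 7)*(k - 3*I)*(k + 2*I)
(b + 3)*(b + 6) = b^2 + 9*b + 18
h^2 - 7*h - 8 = (h - 8)*(h + 1)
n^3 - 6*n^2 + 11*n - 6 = (n - 3)*(n - 2)*(n - 1)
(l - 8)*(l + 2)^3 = l^4 - 2*l^3 - 36*l^2 - 88*l - 64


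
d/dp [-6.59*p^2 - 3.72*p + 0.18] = -13.18*p - 3.72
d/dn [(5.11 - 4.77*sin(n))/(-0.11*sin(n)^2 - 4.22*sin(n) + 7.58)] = (-0.5247*sin(n)^2 + 1.1242*sin(n) - 14.5924)*cos(n)/(0.0121*sin(n)^4 + 0.9284*sin(n)^3 + 16.1408*sin(n)^2 - 63.9752*sin(n) + 57.4564)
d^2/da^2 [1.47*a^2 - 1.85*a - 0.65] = 2.94000000000000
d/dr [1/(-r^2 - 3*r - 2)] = (2*r + 3)/(r^2 + 3*r + 2)^2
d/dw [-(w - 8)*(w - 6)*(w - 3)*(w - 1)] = -4*w^3 + 54*w^2 - 214*w + 234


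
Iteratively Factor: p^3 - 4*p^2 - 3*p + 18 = (p - 3)*(p^2 - p - 6) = (p - 3)*(p + 2)*(p - 3)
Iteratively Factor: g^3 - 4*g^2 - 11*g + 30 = (g - 2)*(g^2 - 2*g - 15) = (g - 2)*(g + 3)*(g - 5)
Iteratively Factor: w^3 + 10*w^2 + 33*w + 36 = (w + 3)*(w^2 + 7*w + 12) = (w + 3)*(w + 4)*(w + 3)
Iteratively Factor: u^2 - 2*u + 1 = (u - 1)*(u - 1)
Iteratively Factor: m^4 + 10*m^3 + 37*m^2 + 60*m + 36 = (m + 2)*(m^3 + 8*m^2 + 21*m + 18) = (m + 2)^2*(m^2 + 6*m + 9) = (m + 2)^2*(m + 3)*(m + 3)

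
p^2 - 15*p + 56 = (p - 8)*(p - 7)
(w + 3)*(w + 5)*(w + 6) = w^3 + 14*w^2 + 63*w + 90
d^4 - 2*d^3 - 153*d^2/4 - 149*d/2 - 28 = (d - 8)*(d + 1/2)*(d + 2)*(d + 7/2)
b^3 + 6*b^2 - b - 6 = (b - 1)*(b + 1)*(b + 6)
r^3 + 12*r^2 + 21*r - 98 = (r - 2)*(r + 7)^2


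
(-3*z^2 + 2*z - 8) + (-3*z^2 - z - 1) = -6*z^2 + z - 9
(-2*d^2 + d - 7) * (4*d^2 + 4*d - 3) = -8*d^4 - 4*d^3 - 18*d^2 - 31*d + 21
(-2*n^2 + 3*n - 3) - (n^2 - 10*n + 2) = -3*n^2 + 13*n - 5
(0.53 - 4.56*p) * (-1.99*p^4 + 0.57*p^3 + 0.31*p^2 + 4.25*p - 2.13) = 9.0744*p^5 - 3.6539*p^4 - 1.1115*p^3 - 19.2157*p^2 + 11.9653*p - 1.1289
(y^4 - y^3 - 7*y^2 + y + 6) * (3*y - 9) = 3*y^5 - 12*y^4 - 12*y^3 + 66*y^2 + 9*y - 54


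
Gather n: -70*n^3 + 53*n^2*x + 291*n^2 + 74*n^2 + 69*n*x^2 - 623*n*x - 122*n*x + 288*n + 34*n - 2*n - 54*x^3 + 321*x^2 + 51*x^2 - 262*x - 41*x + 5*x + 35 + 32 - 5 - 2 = -70*n^3 + n^2*(53*x + 365) + n*(69*x^2 - 745*x + 320) - 54*x^3 + 372*x^2 - 298*x + 60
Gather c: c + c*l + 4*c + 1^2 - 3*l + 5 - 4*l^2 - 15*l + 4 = c*(l + 5) - 4*l^2 - 18*l + 10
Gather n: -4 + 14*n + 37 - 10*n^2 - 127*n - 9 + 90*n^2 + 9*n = 80*n^2 - 104*n + 24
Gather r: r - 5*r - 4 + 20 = 16 - 4*r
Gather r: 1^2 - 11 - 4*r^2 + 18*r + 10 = -4*r^2 + 18*r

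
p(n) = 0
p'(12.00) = 0.00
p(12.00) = 0.00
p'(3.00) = 0.00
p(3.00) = 0.00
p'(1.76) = 0.00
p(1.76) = 0.00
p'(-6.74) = 0.00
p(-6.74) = 0.00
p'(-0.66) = 0.00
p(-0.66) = 0.00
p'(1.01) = 0.00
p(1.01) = 0.00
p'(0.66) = 0.00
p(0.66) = 0.00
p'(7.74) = 0.00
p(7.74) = 0.00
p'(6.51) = 0.00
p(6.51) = 0.00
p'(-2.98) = 0.00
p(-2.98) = 0.00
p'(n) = 0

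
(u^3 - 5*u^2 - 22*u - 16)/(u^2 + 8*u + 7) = (u^2 - 6*u - 16)/(u + 7)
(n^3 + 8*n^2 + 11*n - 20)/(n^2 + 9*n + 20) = n - 1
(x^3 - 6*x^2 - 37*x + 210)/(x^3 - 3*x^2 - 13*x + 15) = (x^2 - x - 42)/(x^2 + 2*x - 3)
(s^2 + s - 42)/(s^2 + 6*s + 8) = (s^2 + s - 42)/(s^2 + 6*s + 8)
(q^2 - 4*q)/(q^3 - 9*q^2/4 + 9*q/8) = 8*(q - 4)/(8*q^2 - 18*q + 9)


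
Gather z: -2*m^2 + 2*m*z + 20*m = -2*m^2 + 2*m*z + 20*m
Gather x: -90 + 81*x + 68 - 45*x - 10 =36*x - 32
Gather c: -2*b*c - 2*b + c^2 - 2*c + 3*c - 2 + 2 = -2*b + c^2 + c*(1 - 2*b)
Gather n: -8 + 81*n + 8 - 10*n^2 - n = -10*n^2 + 80*n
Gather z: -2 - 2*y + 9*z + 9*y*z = -2*y + z*(9*y + 9) - 2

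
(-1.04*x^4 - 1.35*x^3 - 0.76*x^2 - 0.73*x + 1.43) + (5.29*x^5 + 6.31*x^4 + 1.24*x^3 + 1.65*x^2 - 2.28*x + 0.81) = 5.29*x^5 + 5.27*x^4 - 0.11*x^3 + 0.89*x^2 - 3.01*x + 2.24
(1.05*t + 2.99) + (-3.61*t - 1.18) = 1.81 - 2.56*t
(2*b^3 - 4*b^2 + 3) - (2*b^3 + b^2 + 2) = 1 - 5*b^2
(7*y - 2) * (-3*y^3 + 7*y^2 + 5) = -21*y^4 + 55*y^3 - 14*y^2 + 35*y - 10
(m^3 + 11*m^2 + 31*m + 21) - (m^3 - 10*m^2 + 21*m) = 21*m^2 + 10*m + 21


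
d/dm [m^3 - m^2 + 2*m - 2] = 3*m^2 - 2*m + 2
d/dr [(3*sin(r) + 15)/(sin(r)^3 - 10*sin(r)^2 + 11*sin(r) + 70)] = 3*(-2*sin(r)^3 - 5*sin(r)^2 + 100*sin(r) + 15)*cos(r)/(sin(r)^3 - 10*sin(r)^2 + 11*sin(r) + 70)^2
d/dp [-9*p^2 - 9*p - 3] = -18*p - 9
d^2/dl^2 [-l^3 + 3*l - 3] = -6*l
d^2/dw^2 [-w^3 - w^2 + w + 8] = -6*w - 2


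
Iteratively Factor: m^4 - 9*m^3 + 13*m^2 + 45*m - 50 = (m + 2)*(m^3 - 11*m^2 + 35*m - 25) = (m - 5)*(m + 2)*(m^2 - 6*m + 5) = (m - 5)^2*(m + 2)*(m - 1)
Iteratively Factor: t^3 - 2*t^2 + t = (t - 1)*(t^2 - t) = (t - 1)^2*(t)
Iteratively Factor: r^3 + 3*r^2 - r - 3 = (r + 3)*(r^2 - 1) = (r + 1)*(r + 3)*(r - 1)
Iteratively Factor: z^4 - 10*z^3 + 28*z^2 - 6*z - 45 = (z - 3)*(z^3 - 7*z^2 + 7*z + 15) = (z - 3)^2*(z^2 - 4*z - 5) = (z - 3)^2*(z + 1)*(z - 5)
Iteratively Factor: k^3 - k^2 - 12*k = (k)*(k^2 - k - 12) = k*(k + 3)*(k - 4)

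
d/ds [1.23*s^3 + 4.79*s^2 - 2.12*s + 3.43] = 3.69*s^2 + 9.58*s - 2.12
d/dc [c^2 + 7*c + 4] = 2*c + 7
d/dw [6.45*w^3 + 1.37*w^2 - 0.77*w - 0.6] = 19.35*w^2 + 2.74*w - 0.77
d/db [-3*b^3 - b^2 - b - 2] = -9*b^2 - 2*b - 1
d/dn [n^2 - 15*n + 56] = 2*n - 15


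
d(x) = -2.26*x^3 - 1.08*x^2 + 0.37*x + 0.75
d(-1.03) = 1.69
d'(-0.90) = -3.18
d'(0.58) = -3.16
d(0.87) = -1.23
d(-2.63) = 33.42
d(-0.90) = 1.19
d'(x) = -6.78*x^2 - 2.16*x + 0.37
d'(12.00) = -1001.87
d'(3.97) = -115.06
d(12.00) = -4055.61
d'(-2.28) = -29.95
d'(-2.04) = -23.44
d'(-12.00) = -950.03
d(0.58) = 0.16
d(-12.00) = 3746.07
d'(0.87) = -6.64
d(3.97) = -156.21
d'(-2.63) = -40.85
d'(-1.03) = -4.60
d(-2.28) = 21.08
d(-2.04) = 14.69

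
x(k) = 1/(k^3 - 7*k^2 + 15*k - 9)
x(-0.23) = -0.08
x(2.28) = 1.51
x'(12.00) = 0.00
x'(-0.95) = -0.03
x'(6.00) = -0.02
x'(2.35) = 4.10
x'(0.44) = -0.70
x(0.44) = -0.27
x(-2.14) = -0.01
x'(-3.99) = -0.00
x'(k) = (-3*k^2 + 14*k - 15)/(k^3 - 7*k^2 + 15*k - 9)^2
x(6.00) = 0.02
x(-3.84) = -0.00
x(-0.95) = -0.03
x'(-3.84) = -0.00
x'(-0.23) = -0.11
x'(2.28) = 3.01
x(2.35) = 1.75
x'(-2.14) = -0.01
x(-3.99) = -0.00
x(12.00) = 0.00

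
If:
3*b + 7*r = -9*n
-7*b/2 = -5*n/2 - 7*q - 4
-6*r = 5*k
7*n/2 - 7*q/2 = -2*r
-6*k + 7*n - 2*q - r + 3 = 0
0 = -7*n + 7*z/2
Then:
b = 9349/8465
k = 2016/1693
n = 3417/8465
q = -1383/8465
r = -1680/1693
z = 6834/8465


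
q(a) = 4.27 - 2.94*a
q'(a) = -2.94000000000000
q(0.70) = 2.21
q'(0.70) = -2.94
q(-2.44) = 11.44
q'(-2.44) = -2.94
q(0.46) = 2.92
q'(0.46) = -2.94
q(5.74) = -12.61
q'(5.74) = -2.94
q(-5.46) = 20.32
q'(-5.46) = -2.94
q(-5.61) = 20.76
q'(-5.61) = -2.94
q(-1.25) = 7.94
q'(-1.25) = -2.94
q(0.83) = 1.83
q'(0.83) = -2.94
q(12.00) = -31.01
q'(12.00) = -2.94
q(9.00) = -22.19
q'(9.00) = -2.94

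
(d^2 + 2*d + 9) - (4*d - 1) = d^2 - 2*d + 10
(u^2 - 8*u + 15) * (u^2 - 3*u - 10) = u^4 - 11*u^3 + 29*u^2 + 35*u - 150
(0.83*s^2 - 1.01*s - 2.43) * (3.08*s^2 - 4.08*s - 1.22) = 2.5564*s^4 - 6.4972*s^3 - 4.3762*s^2 + 11.1466*s + 2.9646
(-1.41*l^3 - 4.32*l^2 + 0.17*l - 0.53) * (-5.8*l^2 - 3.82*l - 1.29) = 8.178*l^5 + 30.4422*l^4 + 17.3353*l^3 + 7.9974*l^2 + 1.8053*l + 0.6837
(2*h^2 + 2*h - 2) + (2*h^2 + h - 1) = 4*h^2 + 3*h - 3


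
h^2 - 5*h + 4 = (h - 4)*(h - 1)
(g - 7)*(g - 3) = g^2 - 10*g + 21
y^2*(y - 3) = y^3 - 3*y^2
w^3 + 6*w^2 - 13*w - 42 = (w - 3)*(w + 2)*(w + 7)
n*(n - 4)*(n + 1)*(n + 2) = n^4 - n^3 - 10*n^2 - 8*n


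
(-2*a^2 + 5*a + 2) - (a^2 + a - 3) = -3*a^2 + 4*a + 5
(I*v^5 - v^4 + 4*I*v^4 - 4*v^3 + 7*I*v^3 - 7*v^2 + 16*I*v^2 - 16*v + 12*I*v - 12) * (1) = I*v^5 - v^4 + 4*I*v^4 - 4*v^3 + 7*I*v^3 - 7*v^2 + 16*I*v^2 - 16*v + 12*I*v - 12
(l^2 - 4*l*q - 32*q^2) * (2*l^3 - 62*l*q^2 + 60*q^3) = 2*l^5 - 8*l^4*q - 126*l^3*q^2 + 308*l^2*q^3 + 1744*l*q^4 - 1920*q^5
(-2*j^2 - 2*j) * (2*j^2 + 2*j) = -4*j^4 - 8*j^3 - 4*j^2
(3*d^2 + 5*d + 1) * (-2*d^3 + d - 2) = -6*d^5 - 10*d^4 + d^3 - d^2 - 9*d - 2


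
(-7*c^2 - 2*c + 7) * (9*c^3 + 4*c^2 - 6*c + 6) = -63*c^5 - 46*c^4 + 97*c^3 - 2*c^2 - 54*c + 42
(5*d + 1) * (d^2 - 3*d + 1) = 5*d^3 - 14*d^2 + 2*d + 1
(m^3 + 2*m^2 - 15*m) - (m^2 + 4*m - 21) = m^3 + m^2 - 19*m + 21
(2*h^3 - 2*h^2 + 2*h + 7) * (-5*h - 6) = -10*h^4 - 2*h^3 + 2*h^2 - 47*h - 42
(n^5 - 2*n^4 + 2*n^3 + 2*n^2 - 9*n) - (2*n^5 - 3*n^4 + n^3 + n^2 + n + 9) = -n^5 + n^4 + n^3 + n^2 - 10*n - 9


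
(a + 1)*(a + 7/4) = a^2 + 11*a/4 + 7/4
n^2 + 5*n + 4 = (n + 1)*(n + 4)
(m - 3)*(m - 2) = m^2 - 5*m + 6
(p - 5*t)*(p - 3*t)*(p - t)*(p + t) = p^4 - 8*p^3*t + 14*p^2*t^2 + 8*p*t^3 - 15*t^4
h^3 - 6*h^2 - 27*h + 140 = (h - 7)*(h - 4)*(h + 5)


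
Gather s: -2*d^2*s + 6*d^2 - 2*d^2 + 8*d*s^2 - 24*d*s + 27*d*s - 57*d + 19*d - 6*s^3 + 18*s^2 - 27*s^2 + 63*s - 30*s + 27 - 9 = 4*d^2 - 38*d - 6*s^3 + s^2*(8*d - 9) + s*(-2*d^2 + 3*d + 33) + 18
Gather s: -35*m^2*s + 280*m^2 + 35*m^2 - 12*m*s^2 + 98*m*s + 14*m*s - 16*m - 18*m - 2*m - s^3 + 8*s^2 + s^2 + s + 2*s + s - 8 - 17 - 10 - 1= 315*m^2 - 36*m - s^3 + s^2*(9 - 12*m) + s*(-35*m^2 + 112*m + 4) - 36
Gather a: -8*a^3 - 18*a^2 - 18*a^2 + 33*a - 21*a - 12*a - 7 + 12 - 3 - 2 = -8*a^3 - 36*a^2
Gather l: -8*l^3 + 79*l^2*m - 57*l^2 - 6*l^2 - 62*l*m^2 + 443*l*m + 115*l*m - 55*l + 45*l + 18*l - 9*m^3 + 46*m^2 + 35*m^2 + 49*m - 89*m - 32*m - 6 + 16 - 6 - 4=-8*l^3 + l^2*(79*m - 63) + l*(-62*m^2 + 558*m + 8) - 9*m^3 + 81*m^2 - 72*m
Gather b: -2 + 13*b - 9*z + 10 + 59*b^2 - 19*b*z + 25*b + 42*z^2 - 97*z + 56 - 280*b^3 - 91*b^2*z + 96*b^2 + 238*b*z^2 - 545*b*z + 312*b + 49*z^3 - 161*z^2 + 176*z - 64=-280*b^3 + b^2*(155 - 91*z) + b*(238*z^2 - 564*z + 350) + 49*z^3 - 119*z^2 + 70*z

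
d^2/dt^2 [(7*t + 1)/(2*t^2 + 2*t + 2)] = ((2*t + 1)^2*(7*t + 1) - (21*t + 8)*(t^2 + t + 1))/(t^2 + t + 1)^3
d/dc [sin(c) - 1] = cos(c)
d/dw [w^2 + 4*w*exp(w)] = 4*w*exp(w) + 2*w + 4*exp(w)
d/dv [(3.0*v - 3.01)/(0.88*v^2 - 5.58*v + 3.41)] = (-2.64*v^2 + 5.2976*v - 6.5658)/(0.7744*v^4 - 9.8208*v^3 + 37.138*v^2 - 38.0556*v + 11.6281)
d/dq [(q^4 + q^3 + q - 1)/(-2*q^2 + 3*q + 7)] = (-4*q^5 + 7*q^4 + 34*q^3 + 23*q^2 - 4*q + 10)/(4*q^4 - 12*q^3 - 19*q^2 + 42*q + 49)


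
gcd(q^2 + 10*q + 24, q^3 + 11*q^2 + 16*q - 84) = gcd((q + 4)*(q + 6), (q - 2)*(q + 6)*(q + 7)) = q + 6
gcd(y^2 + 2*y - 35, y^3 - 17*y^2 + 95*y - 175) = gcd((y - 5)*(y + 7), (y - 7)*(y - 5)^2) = y - 5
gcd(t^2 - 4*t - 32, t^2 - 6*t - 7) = 1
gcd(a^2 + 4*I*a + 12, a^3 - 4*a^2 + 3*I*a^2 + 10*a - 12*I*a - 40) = a - 2*I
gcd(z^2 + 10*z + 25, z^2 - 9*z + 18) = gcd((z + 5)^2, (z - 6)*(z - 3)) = 1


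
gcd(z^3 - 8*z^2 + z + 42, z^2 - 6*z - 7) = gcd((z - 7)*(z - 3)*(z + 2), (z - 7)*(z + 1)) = z - 7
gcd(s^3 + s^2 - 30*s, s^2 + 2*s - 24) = s + 6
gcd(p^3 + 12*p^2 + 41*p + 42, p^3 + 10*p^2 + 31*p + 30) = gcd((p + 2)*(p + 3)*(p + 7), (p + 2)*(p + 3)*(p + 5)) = p^2 + 5*p + 6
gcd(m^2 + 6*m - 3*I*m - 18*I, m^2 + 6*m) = m + 6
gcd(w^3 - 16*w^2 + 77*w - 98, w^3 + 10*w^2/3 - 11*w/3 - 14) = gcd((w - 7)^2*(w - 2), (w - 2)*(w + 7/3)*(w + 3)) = w - 2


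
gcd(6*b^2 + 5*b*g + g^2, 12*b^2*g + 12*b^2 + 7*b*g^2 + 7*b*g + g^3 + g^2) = 3*b + g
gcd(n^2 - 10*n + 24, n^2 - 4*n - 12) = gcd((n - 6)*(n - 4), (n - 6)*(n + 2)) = n - 6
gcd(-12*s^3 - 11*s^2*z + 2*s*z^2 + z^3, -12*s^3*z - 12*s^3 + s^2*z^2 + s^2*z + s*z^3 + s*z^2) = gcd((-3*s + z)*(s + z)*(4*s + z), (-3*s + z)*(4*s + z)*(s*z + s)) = -12*s^2 + s*z + z^2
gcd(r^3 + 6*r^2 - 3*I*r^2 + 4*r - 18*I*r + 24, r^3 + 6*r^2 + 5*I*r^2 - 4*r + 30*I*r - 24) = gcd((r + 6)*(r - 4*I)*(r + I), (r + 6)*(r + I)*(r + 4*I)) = r^2 + r*(6 + I) + 6*I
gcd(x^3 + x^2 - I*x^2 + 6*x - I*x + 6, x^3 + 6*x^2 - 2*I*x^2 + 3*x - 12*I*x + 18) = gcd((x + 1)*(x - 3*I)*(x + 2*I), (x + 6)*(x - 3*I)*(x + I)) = x - 3*I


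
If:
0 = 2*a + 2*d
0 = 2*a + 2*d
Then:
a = -d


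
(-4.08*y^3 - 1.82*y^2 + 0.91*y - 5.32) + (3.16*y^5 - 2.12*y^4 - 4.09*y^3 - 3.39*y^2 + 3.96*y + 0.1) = 3.16*y^5 - 2.12*y^4 - 8.17*y^3 - 5.21*y^2 + 4.87*y - 5.22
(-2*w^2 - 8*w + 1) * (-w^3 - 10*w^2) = 2*w^5 + 28*w^4 + 79*w^3 - 10*w^2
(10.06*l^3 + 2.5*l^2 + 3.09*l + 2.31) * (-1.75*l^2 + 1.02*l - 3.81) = -17.605*l^5 + 5.8862*l^4 - 41.1861*l^3 - 10.4157*l^2 - 9.4167*l - 8.8011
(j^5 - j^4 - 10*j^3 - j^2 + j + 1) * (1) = j^5 - j^4 - 10*j^3 - j^2 + j + 1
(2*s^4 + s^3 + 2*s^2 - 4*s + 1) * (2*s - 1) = 4*s^5 + 3*s^3 - 10*s^2 + 6*s - 1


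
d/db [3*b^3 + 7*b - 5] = 9*b^2 + 7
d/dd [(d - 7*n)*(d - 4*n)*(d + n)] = 3*d^2 - 20*d*n + 17*n^2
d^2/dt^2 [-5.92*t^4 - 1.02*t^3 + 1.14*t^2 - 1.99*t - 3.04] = -71.04*t^2 - 6.12*t + 2.28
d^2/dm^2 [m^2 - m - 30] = 2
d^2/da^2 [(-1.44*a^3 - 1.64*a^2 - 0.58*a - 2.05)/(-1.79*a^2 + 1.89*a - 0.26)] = (-1.4210854715202e-14*a^5 + 1.06581410364015e-14*a^4 + 23.76062*a^3 + 30.585198*a^2 - 42.647658*a + 13.529222)/(5.735339*a^6 - 18.167247*a^5 + 21.681375*a^4 - 12.028905*a^3 + 3.14925*a^2 - 0.383292*a + 0.017576)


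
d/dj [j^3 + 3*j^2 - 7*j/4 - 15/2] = 3*j^2 + 6*j - 7/4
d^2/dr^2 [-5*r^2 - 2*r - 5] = -10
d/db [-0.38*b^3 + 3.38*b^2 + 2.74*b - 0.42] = -1.14*b^2 + 6.76*b + 2.74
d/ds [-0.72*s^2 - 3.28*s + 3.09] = -1.44*s - 3.28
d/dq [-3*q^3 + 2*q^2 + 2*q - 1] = -9*q^2 + 4*q + 2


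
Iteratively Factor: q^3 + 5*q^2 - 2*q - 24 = (q + 4)*(q^2 + q - 6) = (q + 3)*(q + 4)*(q - 2)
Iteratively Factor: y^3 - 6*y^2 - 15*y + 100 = (y - 5)*(y^2 - y - 20) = (y - 5)^2*(y + 4)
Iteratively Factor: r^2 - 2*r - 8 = (r + 2)*(r - 4)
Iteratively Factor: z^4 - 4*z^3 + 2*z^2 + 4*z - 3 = (z + 1)*(z^3 - 5*z^2 + 7*z - 3) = (z - 3)*(z + 1)*(z^2 - 2*z + 1) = (z - 3)*(z - 1)*(z + 1)*(z - 1)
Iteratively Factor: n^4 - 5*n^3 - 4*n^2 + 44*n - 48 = (n + 3)*(n^3 - 8*n^2 + 20*n - 16) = (n - 2)*(n + 3)*(n^2 - 6*n + 8) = (n - 2)^2*(n + 3)*(n - 4)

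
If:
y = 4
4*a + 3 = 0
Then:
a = -3/4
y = 4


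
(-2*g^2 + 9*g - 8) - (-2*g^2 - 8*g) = 17*g - 8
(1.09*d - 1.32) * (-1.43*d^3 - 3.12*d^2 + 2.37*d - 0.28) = -1.5587*d^4 - 1.5132*d^3 + 6.7017*d^2 - 3.4336*d + 0.3696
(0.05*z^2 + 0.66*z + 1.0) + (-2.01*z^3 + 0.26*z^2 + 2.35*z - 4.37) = -2.01*z^3 + 0.31*z^2 + 3.01*z - 3.37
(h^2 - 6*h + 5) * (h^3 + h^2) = h^5 - 5*h^4 - h^3 + 5*h^2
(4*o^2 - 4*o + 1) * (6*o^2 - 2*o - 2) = 24*o^4 - 32*o^3 + 6*o^2 + 6*o - 2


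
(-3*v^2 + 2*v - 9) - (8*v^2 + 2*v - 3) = -11*v^2 - 6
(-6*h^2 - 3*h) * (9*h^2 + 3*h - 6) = -54*h^4 - 45*h^3 + 27*h^2 + 18*h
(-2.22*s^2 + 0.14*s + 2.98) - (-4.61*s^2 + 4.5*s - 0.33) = 2.39*s^2 - 4.36*s + 3.31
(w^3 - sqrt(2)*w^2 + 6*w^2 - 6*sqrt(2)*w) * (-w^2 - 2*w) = -w^5 - 8*w^4 + sqrt(2)*w^4 - 12*w^3 + 8*sqrt(2)*w^3 + 12*sqrt(2)*w^2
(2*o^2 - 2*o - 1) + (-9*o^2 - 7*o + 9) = -7*o^2 - 9*o + 8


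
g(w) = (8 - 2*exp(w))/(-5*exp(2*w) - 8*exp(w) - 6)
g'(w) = (8 - 2*exp(w))*(10*exp(2*w) + 8*exp(w))/(-5*exp(2*w) - 8*exp(w) - 6)^2 - 2*exp(w)/(-5*exp(2*w) - 8*exp(w) - 6) = (-10*exp(2*w) + 80*exp(w) + 76)*exp(w)/(25*exp(4*w) + 80*exp(3*w) + 124*exp(2*w) + 96*exp(w) + 36)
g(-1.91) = -1.06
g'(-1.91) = 0.24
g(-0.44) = -0.51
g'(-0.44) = 0.45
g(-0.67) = -0.61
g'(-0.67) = 0.45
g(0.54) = -0.13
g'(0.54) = 0.27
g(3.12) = 0.01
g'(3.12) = -0.01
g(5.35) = 0.00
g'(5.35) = -0.00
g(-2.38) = -1.15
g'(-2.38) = 0.17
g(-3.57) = -1.28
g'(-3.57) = 0.06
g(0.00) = -0.32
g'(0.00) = 0.40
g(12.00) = 0.00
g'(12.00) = 0.00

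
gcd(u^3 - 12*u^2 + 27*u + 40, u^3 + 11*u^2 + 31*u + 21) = u + 1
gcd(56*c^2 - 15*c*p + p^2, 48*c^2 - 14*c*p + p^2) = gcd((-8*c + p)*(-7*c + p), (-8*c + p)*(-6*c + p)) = -8*c + p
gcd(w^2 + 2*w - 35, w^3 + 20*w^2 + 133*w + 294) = w + 7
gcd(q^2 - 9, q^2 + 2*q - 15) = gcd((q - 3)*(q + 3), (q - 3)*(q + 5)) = q - 3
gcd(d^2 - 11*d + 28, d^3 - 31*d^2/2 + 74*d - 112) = d - 4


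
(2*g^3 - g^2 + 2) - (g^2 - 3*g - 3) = 2*g^3 - 2*g^2 + 3*g + 5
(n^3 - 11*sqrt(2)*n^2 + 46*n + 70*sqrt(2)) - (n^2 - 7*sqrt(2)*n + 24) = n^3 - 11*sqrt(2)*n^2 - n^2 + 7*sqrt(2)*n + 46*n - 24 + 70*sqrt(2)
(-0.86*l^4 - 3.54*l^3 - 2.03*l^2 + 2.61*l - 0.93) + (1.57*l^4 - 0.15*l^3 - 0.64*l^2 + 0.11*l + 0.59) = 0.71*l^4 - 3.69*l^3 - 2.67*l^2 + 2.72*l - 0.34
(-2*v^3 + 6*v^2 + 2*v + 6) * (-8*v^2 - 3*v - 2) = 16*v^5 - 42*v^4 - 30*v^3 - 66*v^2 - 22*v - 12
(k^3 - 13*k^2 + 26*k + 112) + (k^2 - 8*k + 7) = k^3 - 12*k^2 + 18*k + 119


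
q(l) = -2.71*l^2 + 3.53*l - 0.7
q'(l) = 3.53 - 5.42*l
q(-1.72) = -14.79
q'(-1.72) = 12.85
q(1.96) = -4.19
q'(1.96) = -7.09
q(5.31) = -58.37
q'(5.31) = -25.25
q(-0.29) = -1.95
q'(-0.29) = 5.10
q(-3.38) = -43.59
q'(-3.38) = 21.85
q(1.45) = -1.28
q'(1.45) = -4.33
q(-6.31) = -130.88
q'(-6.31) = 37.73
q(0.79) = 0.40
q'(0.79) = -0.75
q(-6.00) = -119.44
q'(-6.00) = 36.05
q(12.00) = -348.58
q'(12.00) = -61.51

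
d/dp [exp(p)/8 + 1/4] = exp(p)/8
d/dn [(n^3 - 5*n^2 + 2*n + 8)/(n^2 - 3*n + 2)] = (n^2 - 2*n + 7)/(n^2 - 2*n + 1)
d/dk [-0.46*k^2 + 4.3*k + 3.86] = 4.3 - 0.92*k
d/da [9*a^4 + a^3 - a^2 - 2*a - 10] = 36*a^3 + 3*a^2 - 2*a - 2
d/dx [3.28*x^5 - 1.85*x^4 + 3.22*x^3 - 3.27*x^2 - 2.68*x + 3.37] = 16.4*x^4 - 7.4*x^3 + 9.66*x^2 - 6.54*x - 2.68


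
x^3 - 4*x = x*(x - 2)*(x + 2)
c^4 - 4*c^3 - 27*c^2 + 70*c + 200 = (c - 5)^2*(c + 2)*(c + 4)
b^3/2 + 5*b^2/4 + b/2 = b*(b/2 + 1)*(b + 1/2)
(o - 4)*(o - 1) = o^2 - 5*o + 4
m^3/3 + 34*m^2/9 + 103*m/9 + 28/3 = (m/3 + 1)*(m + 4/3)*(m + 7)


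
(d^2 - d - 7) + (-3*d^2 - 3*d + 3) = -2*d^2 - 4*d - 4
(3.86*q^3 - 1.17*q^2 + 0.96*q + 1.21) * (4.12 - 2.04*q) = -7.8744*q^4 + 18.29*q^3 - 6.7788*q^2 + 1.4868*q + 4.9852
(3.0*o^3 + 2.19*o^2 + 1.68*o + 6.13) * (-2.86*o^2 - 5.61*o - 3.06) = -8.58*o^5 - 23.0934*o^4 - 26.2707*o^3 - 33.658*o^2 - 39.5301*o - 18.7578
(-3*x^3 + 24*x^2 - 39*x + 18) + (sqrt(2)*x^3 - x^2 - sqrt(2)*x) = -3*x^3 + sqrt(2)*x^3 + 23*x^2 - 39*x - sqrt(2)*x + 18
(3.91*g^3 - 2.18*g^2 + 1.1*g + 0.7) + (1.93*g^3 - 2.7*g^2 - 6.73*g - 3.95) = 5.84*g^3 - 4.88*g^2 - 5.63*g - 3.25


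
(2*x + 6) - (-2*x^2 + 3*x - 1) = 2*x^2 - x + 7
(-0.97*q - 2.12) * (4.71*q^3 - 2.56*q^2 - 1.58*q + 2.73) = -4.5687*q^4 - 7.502*q^3 + 6.9598*q^2 + 0.7015*q - 5.7876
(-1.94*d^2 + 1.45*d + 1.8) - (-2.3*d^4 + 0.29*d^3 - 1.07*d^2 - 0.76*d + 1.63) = 2.3*d^4 - 0.29*d^3 - 0.87*d^2 + 2.21*d + 0.17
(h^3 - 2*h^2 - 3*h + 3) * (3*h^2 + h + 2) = 3*h^5 - 5*h^4 - 9*h^3 + 2*h^2 - 3*h + 6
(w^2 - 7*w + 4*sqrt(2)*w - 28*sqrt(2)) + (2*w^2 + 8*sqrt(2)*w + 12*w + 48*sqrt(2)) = 3*w^2 + 5*w + 12*sqrt(2)*w + 20*sqrt(2)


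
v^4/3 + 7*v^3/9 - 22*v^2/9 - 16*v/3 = v*(v/3 + 1)*(v - 8/3)*(v + 2)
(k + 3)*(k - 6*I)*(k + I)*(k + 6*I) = k^4 + 3*k^3 + I*k^3 + 36*k^2 + 3*I*k^2 + 108*k + 36*I*k + 108*I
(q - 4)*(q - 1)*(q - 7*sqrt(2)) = q^3 - 7*sqrt(2)*q^2 - 5*q^2 + 4*q + 35*sqrt(2)*q - 28*sqrt(2)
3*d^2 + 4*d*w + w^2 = (d + w)*(3*d + w)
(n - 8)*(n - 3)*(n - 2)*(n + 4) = n^4 - 9*n^3 - 6*n^2 + 136*n - 192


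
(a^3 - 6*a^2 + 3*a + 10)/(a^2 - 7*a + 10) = a + 1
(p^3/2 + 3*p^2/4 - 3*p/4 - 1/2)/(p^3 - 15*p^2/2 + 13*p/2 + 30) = (2*p^3 + 3*p^2 - 3*p - 2)/(2*(2*p^3 - 15*p^2 + 13*p + 60))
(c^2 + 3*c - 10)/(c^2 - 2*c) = (c + 5)/c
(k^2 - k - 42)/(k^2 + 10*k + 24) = (k - 7)/(k + 4)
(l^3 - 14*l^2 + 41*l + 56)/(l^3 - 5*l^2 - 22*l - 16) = (l - 7)/(l + 2)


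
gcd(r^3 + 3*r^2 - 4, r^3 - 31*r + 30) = r - 1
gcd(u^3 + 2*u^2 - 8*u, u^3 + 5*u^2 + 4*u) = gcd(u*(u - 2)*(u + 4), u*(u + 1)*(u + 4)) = u^2 + 4*u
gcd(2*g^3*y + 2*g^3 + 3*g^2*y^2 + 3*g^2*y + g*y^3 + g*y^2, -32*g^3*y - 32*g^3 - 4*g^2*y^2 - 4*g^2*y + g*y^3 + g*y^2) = g*y + g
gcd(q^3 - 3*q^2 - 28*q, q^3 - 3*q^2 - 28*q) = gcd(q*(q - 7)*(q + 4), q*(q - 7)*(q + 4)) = q^3 - 3*q^2 - 28*q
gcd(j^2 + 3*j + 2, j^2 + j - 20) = 1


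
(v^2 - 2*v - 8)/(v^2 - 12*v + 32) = (v + 2)/(v - 8)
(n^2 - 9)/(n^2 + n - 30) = (n^2 - 9)/(n^2 + n - 30)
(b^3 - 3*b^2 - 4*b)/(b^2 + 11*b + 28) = b*(b^2 - 3*b - 4)/(b^2 + 11*b + 28)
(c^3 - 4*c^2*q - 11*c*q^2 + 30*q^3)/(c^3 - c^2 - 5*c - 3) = (-c^3 + 4*c^2*q + 11*c*q^2 - 30*q^3)/(-c^3 + c^2 + 5*c + 3)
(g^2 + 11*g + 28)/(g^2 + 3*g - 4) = (g + 7)/(g - 1)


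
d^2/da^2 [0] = 0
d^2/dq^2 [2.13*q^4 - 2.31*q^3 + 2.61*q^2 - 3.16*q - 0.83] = 25.56*q^2 - 13.86*q + 5.22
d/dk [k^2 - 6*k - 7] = 2*k - 6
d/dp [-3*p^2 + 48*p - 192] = 48 - 6*p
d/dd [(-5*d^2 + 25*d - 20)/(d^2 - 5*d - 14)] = 90*(2*d - 5)/(-d^2 + 5*d + 14)^2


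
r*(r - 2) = r^2 - 2*r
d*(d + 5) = d^2 + 5*d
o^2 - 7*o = o*(o - 7)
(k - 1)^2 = k^2 - 2*k + 1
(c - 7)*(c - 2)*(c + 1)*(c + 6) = c^4 - 2*c^3 - 43*c^2 + 44*c + 84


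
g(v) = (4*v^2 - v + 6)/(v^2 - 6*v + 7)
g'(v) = (6 - 2*v)*(4*v^2 - v + 6)/(v^2 - 6*v + 7)^2 + (8*v - 1)/(v^2 - 6*v + 7) = (-23*v^2 + 44*v + 29)/(v^4 - 12*v^3 + 50*v^2 - 84*v + 49)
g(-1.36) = 0.87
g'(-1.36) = -0.25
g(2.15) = -17.49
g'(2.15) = 10.59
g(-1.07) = 0.80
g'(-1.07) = -0.21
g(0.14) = 0.96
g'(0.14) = 0.91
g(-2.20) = 1.10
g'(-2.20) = -0.29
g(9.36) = 9.03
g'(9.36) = -1.06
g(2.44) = -16.23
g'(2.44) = -0.20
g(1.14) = 6.89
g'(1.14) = 23.13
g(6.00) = 20.57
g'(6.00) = -10.92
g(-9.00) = 2.39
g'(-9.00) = -0.11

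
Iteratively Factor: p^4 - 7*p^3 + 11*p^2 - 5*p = (p)*(p^3 - 7*p^2 + 11*p - 5) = p*(p - 1)*(p^2 - 6*p + 5) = p*(p - 5)*(p - 1)*(p - 1)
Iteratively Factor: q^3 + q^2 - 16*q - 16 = (q + 1)*(q^2 - 16) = (q + 1)*(q + 4)*(q - 4)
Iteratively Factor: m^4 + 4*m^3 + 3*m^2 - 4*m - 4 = (m - 1)*(m^3 + 5*m^2 + 8*m + 4) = (m - 1)*(m + 2)*(m^2 + 3*m + 2) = (m - 1)*(m + 2)^2*(m + 1)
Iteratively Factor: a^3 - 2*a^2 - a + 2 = (a + 1)*(a^2 - 3*a + 2) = (a - 2)*(a + 1)*(a - 1)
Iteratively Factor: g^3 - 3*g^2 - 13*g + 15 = (g - 1)*(g^2 - 2*g - 15) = (g - 1)*(g + 3)*(g - 5)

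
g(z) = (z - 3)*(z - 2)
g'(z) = 2*z - 5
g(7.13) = 21.19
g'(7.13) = 9.26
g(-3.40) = 34.56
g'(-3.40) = -11.80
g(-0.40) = 8.16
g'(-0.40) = -5.80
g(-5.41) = 62.32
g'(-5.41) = -15.82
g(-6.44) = 79.67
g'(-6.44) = -17.88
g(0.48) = 3.83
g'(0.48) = -4.04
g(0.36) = 4.33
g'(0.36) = -4.28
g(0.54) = 3.59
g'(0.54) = -3.92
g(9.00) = 42.00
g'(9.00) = 13.00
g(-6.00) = 72.00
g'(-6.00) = -17.00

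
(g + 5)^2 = g^2 + 10*g + 25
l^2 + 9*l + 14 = (l + 2)*(l + 7)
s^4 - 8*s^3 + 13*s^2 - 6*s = s*(s - 6)*(s - 1)^2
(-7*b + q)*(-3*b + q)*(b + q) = 21*b^3 + 11*b^2*q - 9*b*q^2 + q^3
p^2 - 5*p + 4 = (p - 4)*(p - 1)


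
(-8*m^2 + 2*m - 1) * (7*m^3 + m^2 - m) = -56*m^5 + 6*m^4 + 3*m^3 - 3*m^2 + m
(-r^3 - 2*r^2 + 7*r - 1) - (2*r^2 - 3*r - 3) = -r^3 - 4*r^2 + 10*r + 2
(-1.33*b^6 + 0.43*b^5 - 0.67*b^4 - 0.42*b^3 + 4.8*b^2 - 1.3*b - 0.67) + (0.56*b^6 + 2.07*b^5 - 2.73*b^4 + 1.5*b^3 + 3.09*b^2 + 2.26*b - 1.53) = -0.77*b^6 + 2.5*b^5 - 3.4*b^4 + 1.08*b^3 + 7.89*b^2 + 0.96*b - 2.2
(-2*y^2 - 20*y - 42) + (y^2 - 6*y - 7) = -y^2 - 26*y - 49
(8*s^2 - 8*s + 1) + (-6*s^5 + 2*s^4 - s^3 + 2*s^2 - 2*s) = -6*s^5 + 2*s^4 - s^3 + 10*s^2 - 10*s + 1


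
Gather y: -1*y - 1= -y - 1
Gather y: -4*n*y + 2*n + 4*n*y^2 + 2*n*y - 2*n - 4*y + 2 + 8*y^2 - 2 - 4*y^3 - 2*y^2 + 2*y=-4*y^3 + y^2*(4*n + 6) + y*(-2*n - 2)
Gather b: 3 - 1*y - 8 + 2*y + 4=y - 1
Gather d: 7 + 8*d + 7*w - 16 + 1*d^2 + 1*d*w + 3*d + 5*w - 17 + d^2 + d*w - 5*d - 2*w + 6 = 2*d^2 + d*(2*w + 6) + 10*w - 20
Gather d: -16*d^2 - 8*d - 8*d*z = -16*d^2 + d*(-8*z - 8)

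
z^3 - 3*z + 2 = (z - 1)^2*(z + 2)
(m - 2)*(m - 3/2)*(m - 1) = m^3 - 9*m^2/2 + 13*m/2 - 3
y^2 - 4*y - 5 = (y - 5)*(y + 1)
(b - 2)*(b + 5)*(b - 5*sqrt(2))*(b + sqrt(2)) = b^4 - 4*sqrt(2)*b^3 + 3*b^3 - 20*b^2 - 12*sqrt(2)*b^2 - 30*b + 40*sqrt(2)*b + 100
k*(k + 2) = k^2 + 2*k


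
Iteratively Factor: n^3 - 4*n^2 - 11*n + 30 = (n + 3)*(n^2 - 7*n + 10) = (n - 2)*(n + 3)*(n - 5)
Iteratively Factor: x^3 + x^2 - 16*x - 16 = (x + 4)*(x^2 - 3*x - 4) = (x + 1)*(x + 4)*(x - 4)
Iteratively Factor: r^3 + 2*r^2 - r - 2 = (r + 2)*(r^2 - 1) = (r - 1)*(r + 2)*(r + 1)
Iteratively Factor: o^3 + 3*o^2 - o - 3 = (o + 1)*(o^2 + 2*o - 3) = (o - 1)*(o + 1)*(o + 3)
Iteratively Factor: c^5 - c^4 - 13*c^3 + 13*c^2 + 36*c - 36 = (c + 2)*(c^4 - 3*c^3 - 7*c^2 + 27*c - 18) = (c - 2)*(c + 2)*(c^3 - c^2 - 9*c + 9) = (c - 2)*(c + 2)*(c + 3)*(c^2 - 4*c + 3) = (c - 3)*(c - 2)*(c + 2)*(c + 3)*(c - 1)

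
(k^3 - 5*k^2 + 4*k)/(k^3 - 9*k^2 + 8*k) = (k - 4)/(k - 8)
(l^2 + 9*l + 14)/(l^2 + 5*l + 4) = (l^2 + 9*l + 14)/(l^2 + 5*l + 4)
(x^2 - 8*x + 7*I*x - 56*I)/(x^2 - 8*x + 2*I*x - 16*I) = (x + 7*I)/(x + 2*I)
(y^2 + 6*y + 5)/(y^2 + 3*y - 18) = (y^2 + 6*y + 5)/(y^2 + 3*y - 18)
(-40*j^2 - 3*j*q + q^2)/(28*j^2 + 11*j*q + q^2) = (-40*j^2 - 3*j*q + q^2)/(28*j^2 + 11*j*q + q^2)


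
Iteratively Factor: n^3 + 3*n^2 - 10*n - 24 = (n - 3)*(n^2 + 6*n + 8) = (n - 3)*(n + 4)*(n + 2)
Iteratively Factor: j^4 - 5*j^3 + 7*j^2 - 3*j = (j - 3)*(j^3 - 2*j^2 + j) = j*(j - 3)*(j^2 - 2*j + 1) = j*(j - 3)*(j - 1)*(j - 1)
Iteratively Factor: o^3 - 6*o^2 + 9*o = (o - 3)*(o^2 - 3*o) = o*(o - 3)*(o - 3)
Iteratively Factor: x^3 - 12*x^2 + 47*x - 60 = (x - 3)*(x^2 - 9*x + 20) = (x - 4)*(x - 3)*(x - 5)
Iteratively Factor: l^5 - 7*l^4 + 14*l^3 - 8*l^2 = (l)*(l^4 - 7*l^3 + 14*l^2 - 8*l) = l*(l - 1)*(l^3 - 6*l^2 + 8*l) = l^2*(l - 1)*(l^2 - 6*l + 8) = l^2*(l - 2)*(l - 1)*(l - 4)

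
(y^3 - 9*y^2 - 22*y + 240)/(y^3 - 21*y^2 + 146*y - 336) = (y + 5)/(y - 7)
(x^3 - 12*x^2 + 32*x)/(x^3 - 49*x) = (x^2 - 12*x + 32)/(x^2 - 49)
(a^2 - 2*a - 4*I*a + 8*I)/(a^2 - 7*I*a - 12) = (a - 2)/(a - 3*I)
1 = 1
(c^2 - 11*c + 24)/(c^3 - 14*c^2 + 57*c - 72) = 1/(c - 3)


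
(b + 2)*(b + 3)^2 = b^3 + 8*b^2 + 21*b + 18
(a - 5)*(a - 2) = a^2 - 7*a + 10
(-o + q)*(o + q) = -o^2 + q^2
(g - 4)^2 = g^2 - 8*g + 16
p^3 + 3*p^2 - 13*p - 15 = (p - 3)*(p + 1)*(p + 5)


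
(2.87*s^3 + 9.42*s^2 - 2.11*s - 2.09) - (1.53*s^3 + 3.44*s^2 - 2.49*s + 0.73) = 1.34*s^3 + 5.98*s^2 + 0.38*s - 2.82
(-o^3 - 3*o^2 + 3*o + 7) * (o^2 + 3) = -o^5 - 3*o^4 - 2*o^2 + 9*o + 21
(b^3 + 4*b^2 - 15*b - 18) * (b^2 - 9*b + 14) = b^5 - 5*b^4 - 37*b^3 + 173*b^2 - 48*b - 252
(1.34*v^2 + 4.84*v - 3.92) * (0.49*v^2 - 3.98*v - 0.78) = 0.6566*v^4 - 2.9616*v^3 - 22.2292*v^2 + 11.8264*v + 3.0576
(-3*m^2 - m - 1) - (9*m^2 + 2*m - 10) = -12*m^2 - 3*m + 9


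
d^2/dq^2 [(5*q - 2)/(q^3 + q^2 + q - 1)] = 2*(15*q^5 + 3*q^4 - 16*q^3 + 18*q^2 + 3*q + 1)/(q^9 + 3*q^8 + 6*q^7 + 4*q^6 - 6*q^4 - 2*q^3 + 3*q - 1)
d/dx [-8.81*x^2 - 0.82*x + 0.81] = -17.62*x - 0.82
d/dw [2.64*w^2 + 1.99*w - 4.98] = 5.28*w + 1.99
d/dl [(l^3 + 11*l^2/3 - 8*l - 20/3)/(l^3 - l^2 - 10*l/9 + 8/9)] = 6*(-63*l^4 + 186*l^3 + 143*l^2 - 92*l - 196)/(81*l^6 - 162*l^5 - 99*l^4 + 324*l^3 - 44*l^2 - 160*l + 64)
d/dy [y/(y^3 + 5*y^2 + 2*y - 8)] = (y^3 + 5*y^2 - y*(3*y^2 + 10*y + 2) + 2*y - 8)/(y^3 + 5*y^2 + 2*y - 8)^2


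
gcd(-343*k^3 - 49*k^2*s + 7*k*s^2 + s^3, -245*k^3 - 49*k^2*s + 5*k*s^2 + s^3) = -49*k^2 + s^2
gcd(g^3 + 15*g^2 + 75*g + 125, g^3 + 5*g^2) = g + 5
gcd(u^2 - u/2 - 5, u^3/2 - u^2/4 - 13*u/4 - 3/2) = u + 2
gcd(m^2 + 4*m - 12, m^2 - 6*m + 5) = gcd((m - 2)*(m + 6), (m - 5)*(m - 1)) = 1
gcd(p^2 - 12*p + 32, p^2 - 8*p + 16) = p - 4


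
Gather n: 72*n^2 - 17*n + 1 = 72*n^2 - 17*n + 1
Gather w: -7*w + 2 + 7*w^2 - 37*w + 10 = 7*w^2 - 44*w + 12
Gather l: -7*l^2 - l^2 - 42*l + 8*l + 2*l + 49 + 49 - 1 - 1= -8*l^2 - 32*l + 96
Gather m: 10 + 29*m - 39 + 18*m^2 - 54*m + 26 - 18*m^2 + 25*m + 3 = 0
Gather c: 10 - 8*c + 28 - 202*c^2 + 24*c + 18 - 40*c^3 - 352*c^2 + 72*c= -40*c^3 - 554*c^2 + 88*c + 56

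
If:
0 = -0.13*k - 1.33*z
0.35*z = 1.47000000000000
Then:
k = -42.97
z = 4.20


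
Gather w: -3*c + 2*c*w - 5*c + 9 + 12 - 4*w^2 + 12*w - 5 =-8*c - 4*w^2 + w*(2*c + 12) + 16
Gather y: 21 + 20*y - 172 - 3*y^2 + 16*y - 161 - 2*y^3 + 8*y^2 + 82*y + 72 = -2*y^3 + 5*y^2 + 118*y - 240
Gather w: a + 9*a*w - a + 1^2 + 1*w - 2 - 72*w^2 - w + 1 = 9*a*w - 72*w^2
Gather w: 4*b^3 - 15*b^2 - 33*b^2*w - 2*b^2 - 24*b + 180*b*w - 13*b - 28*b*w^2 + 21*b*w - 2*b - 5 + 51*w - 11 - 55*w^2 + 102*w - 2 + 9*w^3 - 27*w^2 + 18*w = 4*b^3 - 17*b^2 - 39*b + 9*w^3 + w^2*(-28*b - 82) + w*(-33*b^2 + 201*b + 171) - 18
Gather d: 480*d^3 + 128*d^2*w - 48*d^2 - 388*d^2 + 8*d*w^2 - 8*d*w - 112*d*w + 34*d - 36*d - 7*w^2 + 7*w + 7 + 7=480*d^3 + d^2*(128*w - 436) + d*(8*w^2 - 120*w - 2) - 7*w^2 + 7*w + 14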